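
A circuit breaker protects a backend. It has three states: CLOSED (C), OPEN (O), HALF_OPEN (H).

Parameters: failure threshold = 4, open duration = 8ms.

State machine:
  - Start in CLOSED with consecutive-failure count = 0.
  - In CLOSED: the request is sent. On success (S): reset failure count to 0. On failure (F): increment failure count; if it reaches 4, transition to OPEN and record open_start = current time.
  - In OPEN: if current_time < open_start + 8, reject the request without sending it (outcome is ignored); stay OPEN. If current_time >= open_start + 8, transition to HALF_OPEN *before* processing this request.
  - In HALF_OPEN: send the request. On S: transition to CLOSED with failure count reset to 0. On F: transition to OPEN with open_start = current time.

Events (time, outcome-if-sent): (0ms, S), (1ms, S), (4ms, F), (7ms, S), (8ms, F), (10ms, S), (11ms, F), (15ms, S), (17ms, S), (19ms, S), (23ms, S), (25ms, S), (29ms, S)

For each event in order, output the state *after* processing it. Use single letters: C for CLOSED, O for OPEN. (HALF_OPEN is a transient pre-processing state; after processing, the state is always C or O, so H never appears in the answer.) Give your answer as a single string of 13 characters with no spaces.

State after each event:
  event#1 t=0ms outcome=S: state=CLOSED
  event#2 t=1ms outcome=S: state=CLOSED
  event#3 t=4ms outcome=F: state=CLOSED
  event#4 t=7ms outcome=S: state=CLOSED
  event#5 t=8ms outcome=F: state=CLOSED
  event#6 t=10ms outcome=S: state=CLOSED
  event#7 t=11ms outcome=F: state=CLOSED
  event#8 t=15ms outcome=S: state=CLOSED
  event#9 t=17ms outcome=S: state=CLOSED
  event#10 t=19ms outcome=S: state=CLOSED
  event#11 t=23ms outcome=S: state=CLOSED
  event#12 t=25ms outcome=S: state=CLOSED
  event#13 t=29ms outcome=S: state=CLOSED

Answer: CCCCCCCCCCCCC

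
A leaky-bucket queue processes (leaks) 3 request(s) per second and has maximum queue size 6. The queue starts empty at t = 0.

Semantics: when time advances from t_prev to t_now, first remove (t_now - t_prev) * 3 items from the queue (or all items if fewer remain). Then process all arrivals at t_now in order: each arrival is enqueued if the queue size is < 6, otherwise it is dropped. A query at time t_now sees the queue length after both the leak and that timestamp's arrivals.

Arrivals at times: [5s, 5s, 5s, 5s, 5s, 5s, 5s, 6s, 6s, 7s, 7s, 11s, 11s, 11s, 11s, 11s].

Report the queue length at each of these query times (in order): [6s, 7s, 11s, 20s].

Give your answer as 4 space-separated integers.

Answer: 5 4 5 0

Derivation:
Queue lengths at query times:
  query t=6s: backlog = 5
  query t=7s: backlog = 4
  query t=11s: backlog = 5
  query t=20s: backlog = 0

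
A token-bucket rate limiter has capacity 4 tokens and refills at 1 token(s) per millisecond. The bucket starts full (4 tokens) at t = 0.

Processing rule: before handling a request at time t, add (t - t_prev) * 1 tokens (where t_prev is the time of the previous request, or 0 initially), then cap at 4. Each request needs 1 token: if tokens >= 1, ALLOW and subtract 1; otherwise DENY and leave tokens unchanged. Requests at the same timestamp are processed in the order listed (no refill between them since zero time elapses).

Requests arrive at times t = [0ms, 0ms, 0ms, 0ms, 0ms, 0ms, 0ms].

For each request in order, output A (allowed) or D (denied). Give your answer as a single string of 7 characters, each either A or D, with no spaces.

Answer: AAAADDD

Derivation:
Simulating step by step:
  req#1 t=0ms: ALLOW
  req#2 t=0ms: ALLOW
  req#3 t=0ms: ALLOW
  req#4 t=0ms: ALLOW
  req#5 t=0ms: DENY
  req#6 t=0ms: DENY
  req#7 t=0ms: DENY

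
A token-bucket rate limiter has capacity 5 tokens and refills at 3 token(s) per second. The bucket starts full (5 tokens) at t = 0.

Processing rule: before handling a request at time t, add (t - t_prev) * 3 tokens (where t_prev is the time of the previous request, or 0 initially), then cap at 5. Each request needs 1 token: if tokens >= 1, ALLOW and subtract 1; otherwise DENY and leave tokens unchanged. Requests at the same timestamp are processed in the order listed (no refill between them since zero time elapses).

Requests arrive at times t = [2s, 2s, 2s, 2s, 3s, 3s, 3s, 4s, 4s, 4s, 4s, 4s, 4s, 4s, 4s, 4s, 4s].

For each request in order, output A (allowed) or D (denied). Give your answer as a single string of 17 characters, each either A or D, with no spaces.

Answer: AAAAAAAAAAADDDDDD

Derivation:
Simulating step by step:
  req#1 t=2s: ALLOW
  req#2 t=2s: ALLOW
  req#3 t=2s: ALLOW
  req#4 t=2s: ALLOW
  req#5 t=3s: ALLOW
  req#6 t=3s: ALLOW
  req#7 t=3s: ALLOW
  req#8 t=4s: ALLOW
  req#9 t=4s: ALLOW
  req#10 t=4s: ALLOW
  req#11 t=4s: ALLOW
  req#12 t=4s: DENY
  req#13 t=4s: DENY
  req#14 t=4s: DENY
  req#15 t=4s: DENY
  req#16 t=4s: DENY
  req#17 t=4s: DENY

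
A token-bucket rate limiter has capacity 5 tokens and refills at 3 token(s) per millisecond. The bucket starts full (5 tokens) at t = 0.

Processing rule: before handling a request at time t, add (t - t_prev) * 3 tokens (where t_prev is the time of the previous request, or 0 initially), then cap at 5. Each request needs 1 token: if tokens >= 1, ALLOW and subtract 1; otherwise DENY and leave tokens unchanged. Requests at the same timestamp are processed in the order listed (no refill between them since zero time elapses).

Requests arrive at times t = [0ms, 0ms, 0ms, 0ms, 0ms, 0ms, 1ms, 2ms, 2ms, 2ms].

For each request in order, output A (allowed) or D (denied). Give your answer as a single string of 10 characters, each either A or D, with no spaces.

Simulating step by step:
  req#1 t=0ms: ALLOW
  req#2 t=0ms: ALLOW
  req#3 t=0ms: ALLOW
  req#4 t=0ms: ALLOW
  req#5 t=0ms: ALLOW
  req#6 t=0ms: DENY
  req#7 t=1ms: ALLOW
  req#8 t=2ms: ALLOW
  req#9 t=2ms: ALLOW
  req#10 t=2ms: ALLOW

Answer: AAAAADAAAA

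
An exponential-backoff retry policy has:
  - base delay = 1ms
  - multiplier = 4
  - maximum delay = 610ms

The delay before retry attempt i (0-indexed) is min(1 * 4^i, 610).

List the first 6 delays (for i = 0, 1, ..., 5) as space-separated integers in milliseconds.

Computing each delay:
  i=0: min(1*4^0, 610) = 1
  i=1: min(1*4^1, 610) = 4
  i=2: min(1*4^2, 610) = 16
  i=3: min(1*4^3, 610) = 64
  i=4: min(1*4^4, 610) = 256
  i=5: min(1*4^5, 610) = 610

Answer: 1 4 16 64 256 610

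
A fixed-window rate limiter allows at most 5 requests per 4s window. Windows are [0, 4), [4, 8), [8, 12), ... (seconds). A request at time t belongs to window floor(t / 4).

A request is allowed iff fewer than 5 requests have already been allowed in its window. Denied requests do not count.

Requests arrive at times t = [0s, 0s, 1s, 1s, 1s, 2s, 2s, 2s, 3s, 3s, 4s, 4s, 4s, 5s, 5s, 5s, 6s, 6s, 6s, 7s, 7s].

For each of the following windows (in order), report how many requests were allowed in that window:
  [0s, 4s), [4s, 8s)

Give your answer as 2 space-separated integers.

Answer: 5 5

Derivation:
Processing requests:
  req#1 t=0s (window 0): ALLOW
  req#2 t=0s (window 0): ALLOW
  req#3 t=1s (window 0): ALLOW
  req#4 t=1s (window 0): ALLOW
  req#5 t=1s (window 0): ALLOW
  req#6 t=2s (window 0): DENY
  req#7 t=2s (window 0): DENY
  req#8 t=2s (window 0): DENY
  req#9 t=3s (window 0): DENY
  req#10 t=3s (window 0): DENY
  req#11 t=4s (window 1): ALLOW
  req#12 t=4s (window 1): ALLOW
  req#13 t=4s (window 1): ALLOW
  req#14 t=5s (window 1): ALLOW
  req#15 t=5s (window 1): ALLOW
  req#16 t=5s (window 1): DENY
  req#17 t=6s (window 1): DENY
  req#18 t=6s (window 1): DENY
  req#19 t=6s (window 1): DENY
  req#20 t=7s (window 1): DENY
  req#21 t=7s (window 1): DENY

Allowed counts by window: 5 5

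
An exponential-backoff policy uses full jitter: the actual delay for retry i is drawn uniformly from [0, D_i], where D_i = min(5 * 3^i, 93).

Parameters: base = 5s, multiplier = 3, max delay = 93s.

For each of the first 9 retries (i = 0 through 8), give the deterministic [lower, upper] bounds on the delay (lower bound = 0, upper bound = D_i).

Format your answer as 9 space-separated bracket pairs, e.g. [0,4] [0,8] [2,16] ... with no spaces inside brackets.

Answer: [0,5] [0,15] [0,45] [0,93] [0,93] [0,93] [0,93] [0,93] [0,93]

Derivation:
Computing bounds per retry:
  i=0: D_i=min(5*3^0,93)=5, bounds=[0,5]
  i=1: D_i=min(5*3^1,93)=15, bounds=[0,15]
  i=2: D_i=min(5*3^2,93)=45, bounds=[0,45]
  i=3: D_i=min(5*3^3,93)=93, bounds=[0,93]
  i=4: D_i=min(5*3^4,93)=93, bounds=[0,93]
  i=5: D_i=min(5*3^5,93)=93, bounds=[0,93]
  i=6: D_i=min(5*3^6,93)=93, bounds=[0,93]
  i=7: D_i=min(5*3^7,93)=93, bounds=[0,93]
  i=8: D_i=min(5*3^8,93)=93, bounds=[0,93]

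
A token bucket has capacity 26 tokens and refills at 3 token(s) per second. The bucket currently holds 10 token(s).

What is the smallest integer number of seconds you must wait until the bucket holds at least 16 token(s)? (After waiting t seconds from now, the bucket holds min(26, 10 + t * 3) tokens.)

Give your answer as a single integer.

Need 10 + t * 3 >= 16, so t >= 6/3.
Smallest integer t = ceil(6/3) = 2.

Answer: 2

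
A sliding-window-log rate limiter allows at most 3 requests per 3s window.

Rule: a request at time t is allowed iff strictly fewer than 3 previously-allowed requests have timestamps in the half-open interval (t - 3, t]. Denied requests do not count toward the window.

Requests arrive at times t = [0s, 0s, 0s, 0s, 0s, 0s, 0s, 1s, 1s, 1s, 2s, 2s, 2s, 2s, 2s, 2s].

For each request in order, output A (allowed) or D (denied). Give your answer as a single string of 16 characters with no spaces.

Answer: AAADDDDDDDDDDDDD

Derivation:
Tracking allowed requests in the window:
  req#1 t=0s: ALLOW
  req#2 t=0s: ALLOW
  req#3 t=0s: ALLOW
  req#4 t=0s: DENY
  req#5 t=0s: DENY
  req#6 t=0s: DENY
  req#7 t=0s: DENY
  req#8 t=1s: DENY
  req#9 t=1s: DENY
  req#10 t=1s: DENY
  req#11 t=2s: DENY
  req#12 t=2s: DENY
  req#13 t=2s: DENY
  req#14 t=2s: DENY
  req#15 t=2s: DENY
  req#16 t=2s: DENY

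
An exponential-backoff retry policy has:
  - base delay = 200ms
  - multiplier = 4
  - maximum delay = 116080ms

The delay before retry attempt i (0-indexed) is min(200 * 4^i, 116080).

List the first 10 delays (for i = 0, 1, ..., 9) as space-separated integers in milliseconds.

Answer: 200 800 3200 12800 51200 116080 116080 116080 116080 116080

Derivation:
Computing each delay:
  i=0: min(200*4^0, 116080) = 200
  i=1: min(200*4^1, 116080) = 800
  i=2: min(200*4^2, 116080) = 3200
  i=3: min(200*4^3, 116080) = 12800
  i=4: min(200*4^4, 116080) = 51200
  i=5: min(200*4^5, 116080) = 116080
  i=6: min(200*4^6, 116080) = 116080
  i=7: min(200*4^7, 116080) = 116080
  i=8: min(200*4^8, 116080) = 116080
  i=9: min(200*4^9, 116080) = 116080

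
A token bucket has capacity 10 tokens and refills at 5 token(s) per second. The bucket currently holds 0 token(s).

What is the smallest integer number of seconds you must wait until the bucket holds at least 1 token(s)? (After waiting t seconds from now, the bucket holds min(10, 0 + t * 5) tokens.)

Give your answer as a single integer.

Answer: 1

Derivation:
Need 0 + t * 5 >= 1, so t >= 1/5.
Smallest integer t = ceil(1/5) = 1.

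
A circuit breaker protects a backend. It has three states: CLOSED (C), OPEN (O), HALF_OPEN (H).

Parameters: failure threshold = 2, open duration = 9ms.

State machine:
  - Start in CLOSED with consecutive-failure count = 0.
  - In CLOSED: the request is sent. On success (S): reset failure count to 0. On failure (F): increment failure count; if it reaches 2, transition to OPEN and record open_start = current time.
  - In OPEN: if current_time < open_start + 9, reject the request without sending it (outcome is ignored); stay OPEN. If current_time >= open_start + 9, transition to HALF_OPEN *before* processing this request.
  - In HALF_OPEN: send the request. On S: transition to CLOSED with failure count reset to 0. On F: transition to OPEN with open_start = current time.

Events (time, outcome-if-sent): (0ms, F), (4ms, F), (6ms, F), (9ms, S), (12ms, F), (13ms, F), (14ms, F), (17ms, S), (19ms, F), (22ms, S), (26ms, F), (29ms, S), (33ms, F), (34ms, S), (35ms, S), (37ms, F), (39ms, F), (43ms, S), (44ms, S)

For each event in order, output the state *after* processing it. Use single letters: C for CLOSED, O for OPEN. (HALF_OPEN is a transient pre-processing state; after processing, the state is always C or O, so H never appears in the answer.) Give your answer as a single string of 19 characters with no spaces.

State after each event:
  event#1 t=0ms outcome=F: state=CLOSED
  event#2 t=4ms outcome=F: state=OPEN
  event#3 t=6ms outcome=F: state=OPEN
  event#4 t=9ms outcome=S: state=OPEN
  event#5 t=12ms outcome=F: state=OPEN
  event#6 t=13ms outcome=F: state=OPEN
  event#7 t=14ms outcome=F: state=OPEN
  event#8 t=17ms outcome=S: state=OPEN
  event#9 t=19ms outcome=F: state=OPEN
  event#10 t=22ms outcome=S: state=CLOSED
  event#11 t=26ms outcome=F: state=CLOSED
  event#12 t=29ms outcome=S: state=CLOSED
  event#13 t=33ms outcome=F: state=CLOSED
  event#14 t=34ms outcome=S: state=CLOSED
  event#15 t=35ms outcome=S: state=CLOSED
  event#16 t=37ms outcome=F: state=CLOSED
  event#17 t=39ms outcome=F: state=OPEN
  event#18 t=43ms outcome=S: state=OPEN
  event#19 t=44ms outcome=S: state=OPEN

Answer: COOOOOOOOCCCCCCCOOO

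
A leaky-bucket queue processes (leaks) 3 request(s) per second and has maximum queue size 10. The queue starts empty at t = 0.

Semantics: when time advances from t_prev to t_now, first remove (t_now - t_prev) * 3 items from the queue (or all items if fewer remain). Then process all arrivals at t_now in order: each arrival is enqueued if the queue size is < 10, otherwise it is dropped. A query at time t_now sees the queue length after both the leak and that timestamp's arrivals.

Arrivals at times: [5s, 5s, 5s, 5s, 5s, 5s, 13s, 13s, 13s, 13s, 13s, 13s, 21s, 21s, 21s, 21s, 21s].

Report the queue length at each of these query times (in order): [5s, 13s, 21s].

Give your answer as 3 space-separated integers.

Answer: 6 6 5

Derivation:
Queue lengths at query times:
  query t=5s: backlog = 6
  query t=13s: backlog = 6
  query t=21s: backlog = 5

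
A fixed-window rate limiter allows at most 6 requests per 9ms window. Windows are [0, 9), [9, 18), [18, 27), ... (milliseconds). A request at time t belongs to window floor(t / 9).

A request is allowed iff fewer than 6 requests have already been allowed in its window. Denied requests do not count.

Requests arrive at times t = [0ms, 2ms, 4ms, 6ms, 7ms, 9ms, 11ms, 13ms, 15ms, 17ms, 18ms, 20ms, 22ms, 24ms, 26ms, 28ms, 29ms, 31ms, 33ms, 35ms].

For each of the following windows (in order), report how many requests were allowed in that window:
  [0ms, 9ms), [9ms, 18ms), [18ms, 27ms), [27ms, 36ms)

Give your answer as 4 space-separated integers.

Answer: 5 5 5 5

Derivation:
Processing requests:
  req#1 t=0ms (window 0): ALLOW
  req#2 t=2ms (window 0): ALLOW
  req#3 t=4ms (window 0): ALLOW
  req#4 t=6ms (window 0): ALLOW
  req#5 t=7ms (window 0): ALLOW
  req#6 t=9ms (window 1): ALLOW
  req#7 t=11ms (window 1): ALLOW
  req#8 t=13ms (window 1): ALLOW
  req#9 t=15ms (window 1): ALLOW
  req#10 t=17ms (window 1): ALLOW
  req#11 t=18ms (window 2): ALLOW
  req#12 t=20ms (window 2): ALLOW
  req#13 t=22ms (window 2): ALLOW
  req#14 t=24ms (window 2): ALLOW
  req#15 t=26ms (window 2): ALLOW
  req#16 t=28ms (window 3): ALLOW
  req#17 t=29ms (window 3): ALLOW
  req#18 t=31ms (window 3): ALLOW
  req#19 t=33ms (window 3): ALLOW
  req#20 t=35ms (window 3): ALLOW

Allowed counts by window: 5 5 5 5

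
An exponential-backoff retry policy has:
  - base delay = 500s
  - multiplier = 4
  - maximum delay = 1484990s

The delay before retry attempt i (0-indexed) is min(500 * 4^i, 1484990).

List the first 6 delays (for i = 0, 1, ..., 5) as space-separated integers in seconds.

Computing each delay:
  i=0: min(500*4^0, 1484990) = 500
  i=1: min(500*4^1, 1484990) = 2000
  i=2: min(500*4^2, 1484990) = 8000
  i=3: min(500*4^3, 1484990) = 32000
  i=4: min(500*4^4, 1484990) = 128000
  i=5: min(500*4^5, 1484990) = 512000

Answer: 500 2000 8000 32000 128000 512000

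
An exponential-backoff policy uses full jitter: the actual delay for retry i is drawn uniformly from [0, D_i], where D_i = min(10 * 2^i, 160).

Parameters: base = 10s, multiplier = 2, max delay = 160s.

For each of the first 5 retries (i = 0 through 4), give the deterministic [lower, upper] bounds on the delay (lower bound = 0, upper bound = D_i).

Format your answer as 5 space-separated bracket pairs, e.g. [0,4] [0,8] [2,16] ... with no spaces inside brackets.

Computing bounds per retry:
  i=0: D_i=min(10*2^0,160)=10, bounds=[0,10]
  i=1: D_i=min(10*2^1,160)=20, bounds=[0,20]
  i=2: D_i=min(10*2^2,160)=40, bounds=[0,40]
  i=3: D_i=min(10*2^3,160)=80, bounds=[0,80]
  i=4: D_i=min(10*2^4,160)=160, bounds=[0,160]

Answer: [0,10] [0,20] [0,40] [0,80] [0,160]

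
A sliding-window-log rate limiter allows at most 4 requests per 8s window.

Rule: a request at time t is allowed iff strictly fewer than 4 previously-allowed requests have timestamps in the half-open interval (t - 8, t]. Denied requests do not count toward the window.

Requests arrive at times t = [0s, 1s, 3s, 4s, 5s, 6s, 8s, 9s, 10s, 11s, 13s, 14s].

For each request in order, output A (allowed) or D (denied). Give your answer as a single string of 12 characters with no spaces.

Answer: AAAADDAADAAD

Derivation:
Tracking allowed requests in the window:
  req#1 t=0s: ALLOW
  req#2 t=1s: ALLOW
  req#3 t=3s: ALLOW
  req#4 t=4s: ALLOW
  req#5 t=5s: DENY
  req#6 t=6s: DENY
  req#7 t=8s: ALLOW
  req#8 t=9s: ALLOW
  req#9 t=10s: DENY
  req#10 t=11s: ALLOW
  req#11 t=13s: ALLOW
  req#12 t=14s: DENY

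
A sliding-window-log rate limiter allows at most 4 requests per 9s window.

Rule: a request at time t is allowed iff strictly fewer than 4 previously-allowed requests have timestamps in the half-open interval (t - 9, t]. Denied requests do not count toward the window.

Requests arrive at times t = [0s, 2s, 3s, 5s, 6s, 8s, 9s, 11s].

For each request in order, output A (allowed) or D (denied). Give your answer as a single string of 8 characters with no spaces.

Answer: AAAADDAA

Derivation:
Tracking allowed requests in the window:
  req#1 t=0s: ALLOW
  req#2 t=2s: ALLOW
  req#3 t=3s: ALLOW
  req#4 t=5s: ALLOW
  req#5 t=6s: DENY
  req#6 t=8s: DENY
  req#7 t=9s: ALLOW
  req#8 t=11s: ALLOW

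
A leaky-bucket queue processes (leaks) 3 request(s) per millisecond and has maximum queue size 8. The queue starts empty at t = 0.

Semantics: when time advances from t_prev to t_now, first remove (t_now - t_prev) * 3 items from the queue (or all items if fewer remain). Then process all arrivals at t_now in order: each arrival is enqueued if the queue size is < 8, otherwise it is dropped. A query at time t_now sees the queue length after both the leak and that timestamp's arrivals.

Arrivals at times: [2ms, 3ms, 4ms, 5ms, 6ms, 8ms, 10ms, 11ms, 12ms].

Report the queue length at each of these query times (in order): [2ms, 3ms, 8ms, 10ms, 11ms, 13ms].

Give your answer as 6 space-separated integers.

Answer: 1 1 1 1 1 0

Derivation:
Queue lengths at query times:
  query t=2ms: backlog = 1
  query t=3ms: backlog = 1
  query t=8ms: backlog = 1
  query t=10ms: backlog = 1
  query t=11ms: backlog = 1
  query t=13ms: backlog = 0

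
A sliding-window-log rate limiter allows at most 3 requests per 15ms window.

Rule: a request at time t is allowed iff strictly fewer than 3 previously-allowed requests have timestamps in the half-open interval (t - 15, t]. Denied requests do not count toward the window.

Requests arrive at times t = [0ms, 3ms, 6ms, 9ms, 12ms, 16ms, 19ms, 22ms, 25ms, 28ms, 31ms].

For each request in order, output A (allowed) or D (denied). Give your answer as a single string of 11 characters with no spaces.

Tracking allowed requests in the window:
  req#1 t=0ms: ALLOW
  req#2 t=3ms: ALLOW
  req#3 t=6ms: ALLOW
  req#4 t=9ms: DENY
  req#5 t=12ms: DENY
  req#6 t=16ms: ALLOW
  req#7 t=19ms: ALLOW
  req#8 t=22ms: ALLOW
  req#9 t=25ms: DENY
  req#10 t=28ms: DENY
  req#11 t=31ms: ALLOW

Answer: AAADDAAADDA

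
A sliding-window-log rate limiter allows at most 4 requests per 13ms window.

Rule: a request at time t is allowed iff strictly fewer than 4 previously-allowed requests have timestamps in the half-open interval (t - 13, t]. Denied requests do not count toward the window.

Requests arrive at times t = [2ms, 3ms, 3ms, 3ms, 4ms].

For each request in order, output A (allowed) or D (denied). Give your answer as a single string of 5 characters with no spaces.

Tracking allowed requests in the window:
  req#1 t=2ms: ALLOW
  req#2 t=3ms: ALLOW
  req#3 t=3ms: ALLOW
  req#4 t=3ms: ALLOW
  req#5 t=4ms: DENY

Answer: AAAAD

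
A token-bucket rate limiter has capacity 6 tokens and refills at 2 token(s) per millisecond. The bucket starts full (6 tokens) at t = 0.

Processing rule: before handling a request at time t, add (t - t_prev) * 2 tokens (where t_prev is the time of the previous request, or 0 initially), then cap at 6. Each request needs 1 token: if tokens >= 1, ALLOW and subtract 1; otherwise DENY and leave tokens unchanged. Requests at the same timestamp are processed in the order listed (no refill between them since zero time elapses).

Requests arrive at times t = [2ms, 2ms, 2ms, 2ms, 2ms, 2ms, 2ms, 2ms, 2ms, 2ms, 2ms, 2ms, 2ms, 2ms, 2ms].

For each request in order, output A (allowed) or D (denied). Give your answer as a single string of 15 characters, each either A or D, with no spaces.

Answer: AAAAAADDDDDDDDD

Derivation:
Simulating step by step:
  req#1 t=2ms: ALLOW
  req#2 t=2ms: ALLOW
  req#3 t=2ms: ALLOW
  req#4 t=2ms: ALLOW
  req#5 t=2ms: ALLOW
  req#6 t=2ms: ALLOW
  req#7 t=2ms: DENY
  req#8 t=2ms: DENY
  req#9 t=2ms: DENY
  req#10 t=2ms: DENY
  req#11 t=2ms: DENY
  req#12 t=2ms: DENY
  req#13 t=2ms: DENY
  req#14 t=2ms: DENY
  req#15 t=2ms: DENY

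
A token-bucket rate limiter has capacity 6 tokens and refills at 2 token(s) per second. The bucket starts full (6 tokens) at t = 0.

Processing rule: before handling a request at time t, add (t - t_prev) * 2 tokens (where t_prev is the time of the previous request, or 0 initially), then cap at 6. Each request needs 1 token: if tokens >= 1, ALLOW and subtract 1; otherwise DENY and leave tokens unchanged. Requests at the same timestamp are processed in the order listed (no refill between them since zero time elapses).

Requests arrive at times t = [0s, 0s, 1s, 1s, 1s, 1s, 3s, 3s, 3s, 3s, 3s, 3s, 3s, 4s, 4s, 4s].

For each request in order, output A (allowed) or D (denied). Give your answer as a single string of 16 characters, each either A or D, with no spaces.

Answer: AAAAAAAAAAAADAAD

Derivation:
Simulating step by step:
  req#1 t=0s: ALLOW
  req#2 t=0s: ALLOW
  req#3 t=1s: ALLOW
  req#4 t=1s: ALLOW
  req#5 t=1s: ALLOW
  req#6 t=1s: ALLOW
  req#7 t=3s: ALLOW
  req#8 t=3s: ALLOW
  req#9 t=3s: ALLOW
  req#10 t=3s: ALLOW
  req#11 t=3s: ALLOW
  req#12 t=3s: ALLOW
  req#13 t=3s: DENY
  req#14 t=4s: ALLOW
  req#15 t=4s: ALLOW
  req#16 t=4s: DENY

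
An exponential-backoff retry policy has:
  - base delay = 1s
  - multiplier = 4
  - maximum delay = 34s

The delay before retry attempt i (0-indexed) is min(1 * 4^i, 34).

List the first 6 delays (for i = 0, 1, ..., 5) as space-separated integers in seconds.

Answer: 1 4 16 34 34 34

Derivation:
Computing each delay:
  i=0: min(1*4^0, 34) = 1
  i=1: min(1*4^1, 34) = 4
  i=2: min(1*4^2, 34) = 16
  i=3: min(1*4^3, 34) = 34
  i=4: min(1*4^4, 34) = 34
  i=5: min(1*4^5, 34) = 34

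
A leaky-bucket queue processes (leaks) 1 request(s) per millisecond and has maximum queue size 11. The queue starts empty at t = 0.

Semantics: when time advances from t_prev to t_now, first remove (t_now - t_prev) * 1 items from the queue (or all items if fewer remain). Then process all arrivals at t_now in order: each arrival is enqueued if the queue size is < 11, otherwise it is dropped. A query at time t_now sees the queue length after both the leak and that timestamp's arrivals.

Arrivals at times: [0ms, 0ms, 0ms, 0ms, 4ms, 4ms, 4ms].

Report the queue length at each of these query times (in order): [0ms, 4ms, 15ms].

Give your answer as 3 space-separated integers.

Answer: 4 3 0

Derivation:
Queue lengths at query times:
  query t=0ms: backlog = 4
  query t=4ms: backlog = 3
  query t=15ms: backlog = 0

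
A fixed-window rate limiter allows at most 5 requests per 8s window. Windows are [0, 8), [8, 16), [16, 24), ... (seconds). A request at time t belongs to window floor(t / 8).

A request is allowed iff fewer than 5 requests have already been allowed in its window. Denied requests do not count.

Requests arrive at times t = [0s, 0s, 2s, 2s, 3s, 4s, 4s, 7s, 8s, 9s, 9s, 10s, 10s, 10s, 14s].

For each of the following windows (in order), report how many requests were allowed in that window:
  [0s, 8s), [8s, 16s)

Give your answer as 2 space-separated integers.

Answer: 5 5

Derivation:
Processing requests:
  req#1 t=0s (window 0): ALLOW
  req#2 t=0s (window 0): ALLOW
  req#3 t=2s (window 0): ALLOW
  req#4 t=2s (window 0): ALLOW
  req#5 t=3s (window 0): ALLOW
  req#6 t=4s (window 0): DENY
  req#7 t=4s (window 0): DENY
  req#8 t=7s (window 0): DENY
  req#9 t=8s (window 1): ALLOW
  req#10 t=9s (window 1): ALLOW
  req#11 t=9s (window 1): ALLOW
  req#12 t=10s (window 1): ALLOW
  req#13 t=10s (window 1): ALLOW
  req#14 t=10s (window 1): DENY
  req#15 t=14s (window 1): DENY

Allowed counts by window: 5 5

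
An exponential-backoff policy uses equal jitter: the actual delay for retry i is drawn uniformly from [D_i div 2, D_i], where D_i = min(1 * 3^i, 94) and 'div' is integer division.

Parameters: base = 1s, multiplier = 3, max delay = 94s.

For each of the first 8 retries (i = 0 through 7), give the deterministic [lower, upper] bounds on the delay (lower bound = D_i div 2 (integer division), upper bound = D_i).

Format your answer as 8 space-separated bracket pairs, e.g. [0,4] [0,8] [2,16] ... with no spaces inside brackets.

Computing bounds per retry:
  i=0: D_i=min(1*3^0,94)=1, bounds=[0,1]
  i=1: D_i=min(1*3^1,94)=3, bounds=[1,3]
  i=2: D_i=min(1*3^2,94)=9, bounds=[4,9]
  i=3: D_i=min(1*3^3,94)=27, bounds=[13,27]
  i=4: D_i=min(1*3^4,94)=81, bounds=[40,81]
  i=5: D_i=min(1*3^5,94)=94, bounds=[47,94]
  i=6: D_i=min(1*3^6,94)=94, bounds=[47,94]
  i=7: D_i=min(1*3^7,94)=94, bounds=[47,94]

Answer: [0,1] [1,3] [4,9] [13,27] [40,81] [47,94] [47,94] [47,94]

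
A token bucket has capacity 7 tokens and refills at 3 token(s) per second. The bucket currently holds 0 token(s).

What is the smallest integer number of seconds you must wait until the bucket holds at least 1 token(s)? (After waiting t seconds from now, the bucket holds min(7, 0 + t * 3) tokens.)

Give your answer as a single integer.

Answer: 1

Derivation:
Need 0 + t * 3 >= 1, so t >= 1/3.
Smallest integer t = ceil(1/3) = 1.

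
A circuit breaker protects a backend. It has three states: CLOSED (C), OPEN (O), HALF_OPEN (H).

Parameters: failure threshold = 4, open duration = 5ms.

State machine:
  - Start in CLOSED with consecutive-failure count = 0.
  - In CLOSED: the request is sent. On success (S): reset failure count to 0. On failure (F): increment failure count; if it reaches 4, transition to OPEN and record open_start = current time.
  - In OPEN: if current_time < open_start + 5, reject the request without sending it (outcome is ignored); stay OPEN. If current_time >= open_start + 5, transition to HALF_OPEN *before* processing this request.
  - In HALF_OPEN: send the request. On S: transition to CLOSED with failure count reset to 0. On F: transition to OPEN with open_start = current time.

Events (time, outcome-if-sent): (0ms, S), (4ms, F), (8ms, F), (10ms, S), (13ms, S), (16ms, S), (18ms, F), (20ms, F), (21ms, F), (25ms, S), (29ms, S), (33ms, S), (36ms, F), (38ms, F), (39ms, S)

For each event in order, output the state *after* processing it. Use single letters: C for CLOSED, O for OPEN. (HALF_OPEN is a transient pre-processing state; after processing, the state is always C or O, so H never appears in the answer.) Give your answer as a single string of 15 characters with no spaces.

Answer: CCCCCCCCCCCCCCC

Derivation:
State after each event:
  event#1 t=0ms outcome=S: state=CLOSED
  event#2 t=4ms outcome=F: state=CLOSED
  event#3 t=8ms outcome=F: state=CLOSED
  event#4 t=10ms outcome=S: state=CLOSED
  event#5 t=13ms outcome=S: state=CLOSED
  event#6 t=16ms outcome=S: state=CLOSED
  event#7 t=18ms outcome=F: state=CLOSED
  event#8 t=20ms outcome=F: state=CLOSED
  event#9 t=21ms outcome=F: state=CLOSED
  event#10 t=25ms outcome=S: state=CLOSED
  event#11 t=29ms outcome=S: state=CLOSED
  event#12 t=33ms outcome=S: state=CLOSED
  event#13 t=36ms outcome=F: state=CLOSED
  event#14 t=38ms outcome=F: state=CLOSED
  event#15 t=39ms outcome=S: state=CLOSED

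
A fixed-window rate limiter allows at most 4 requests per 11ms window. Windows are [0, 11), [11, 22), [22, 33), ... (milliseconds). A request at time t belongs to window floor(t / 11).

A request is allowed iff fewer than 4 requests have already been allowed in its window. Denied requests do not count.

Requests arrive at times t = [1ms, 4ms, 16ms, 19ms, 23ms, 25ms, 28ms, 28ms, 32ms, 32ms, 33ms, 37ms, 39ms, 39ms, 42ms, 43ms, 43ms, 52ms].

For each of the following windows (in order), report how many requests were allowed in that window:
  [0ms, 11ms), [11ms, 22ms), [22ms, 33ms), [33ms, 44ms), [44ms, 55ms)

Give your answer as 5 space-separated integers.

Processing requests:
  req#1 t=1ms (window 0): ALLOW
  req#2 t=4ms (window 0): ALLOW
  req#3 t=16ms (window 1): ALLOW
  req#4 t=19ms (window 1): ALLOW
  req#5 t=23ms (window 2): ALLOW
  req#6 t=25ms (window 2): ALLOW
  req#7 t=28ms (window 2): ALLOW
  req#8 t=28ms (window 2): ALLOW
  req#9 t=32ms (window 2): DENY
  req#10 t=32ms (window 2): DENY
  req#11 t=33ms (window 3): ALLOW
  req#12 t=37ms (window 3): ALLOW
  req#13 t=39ms (window 3): ALLOW
  req#14 t=39ms (window 3): ALLOW
  req#15 t=42ms (window 3): DENY
  req#16 t=43ms (window 3): DENY
  req#17 t=43ms (window 3): DENY
  req#18 t=52ms (window 4): ALLOW

Allowed counts by window: 2 2 4 4 1

Answer: 2 2 4 4 1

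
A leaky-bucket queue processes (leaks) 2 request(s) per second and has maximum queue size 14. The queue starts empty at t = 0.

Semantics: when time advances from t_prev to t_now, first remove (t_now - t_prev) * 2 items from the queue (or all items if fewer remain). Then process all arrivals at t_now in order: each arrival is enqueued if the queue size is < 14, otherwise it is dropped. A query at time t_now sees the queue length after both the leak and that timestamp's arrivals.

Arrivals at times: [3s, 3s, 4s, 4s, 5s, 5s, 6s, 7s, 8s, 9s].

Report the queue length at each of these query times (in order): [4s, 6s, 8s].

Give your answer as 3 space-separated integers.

Answer: 2 1 1

Derivation:
Queue lengths at query times:
  query t=4s: backlog = 2
  query t=6s: backlog = 1
  query t=8s: backlog = 1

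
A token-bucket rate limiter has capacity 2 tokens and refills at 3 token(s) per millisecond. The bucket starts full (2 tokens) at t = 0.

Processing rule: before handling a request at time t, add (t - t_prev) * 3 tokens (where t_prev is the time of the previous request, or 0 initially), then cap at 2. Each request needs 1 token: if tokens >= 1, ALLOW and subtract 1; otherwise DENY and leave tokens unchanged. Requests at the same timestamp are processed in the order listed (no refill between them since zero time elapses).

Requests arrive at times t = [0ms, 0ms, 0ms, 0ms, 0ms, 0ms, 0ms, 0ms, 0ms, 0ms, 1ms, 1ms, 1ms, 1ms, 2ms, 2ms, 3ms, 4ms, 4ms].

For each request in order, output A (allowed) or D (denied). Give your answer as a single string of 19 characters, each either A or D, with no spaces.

Answer: AADDDDDDDDAADDAAAAA

Derivation:
Simulating step by step:
  req#1 t=0ms: ALLOW
  req#2 t=0ms: ALLOW
  req#3 t=0ms: DENY
  req#4 t=0ms: DENY
  req#5 t=0ms: DENY
  req#6 t=0ms: DENY
  req#7 t=0ms: DENY
  req#8 t=0ms: DENY
  req#9 t=0ms: DENY
  req#10 t=0ms: DENY
  req#11 t=1ms: ALLOW
  req#12 t=1ms: ALLOW
  req#13 t=1ms: DENY
  req#14 t=1ms: DENY
  req#15 t=2ms: ALLOW
  req#16 t=2ms: ALLOW
  req#17 t=3ms: ALLOW
  req#18 t=4ms: ALLOW
  req#19 t=4ms: ALLOW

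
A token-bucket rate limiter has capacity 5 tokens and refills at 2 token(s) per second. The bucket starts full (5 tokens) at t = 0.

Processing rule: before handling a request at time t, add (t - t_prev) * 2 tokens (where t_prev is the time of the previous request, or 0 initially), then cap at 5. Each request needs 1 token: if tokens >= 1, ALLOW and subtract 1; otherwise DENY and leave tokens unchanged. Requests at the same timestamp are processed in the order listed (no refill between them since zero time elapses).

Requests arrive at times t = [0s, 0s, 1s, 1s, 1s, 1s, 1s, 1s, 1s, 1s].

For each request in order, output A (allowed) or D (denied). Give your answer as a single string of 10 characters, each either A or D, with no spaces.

Simulating step by step:
  req#1 t=0s: ALLOW
  req#2 t=0s: ALLOW
  req#3 t=1s: ALLOW
  req#4 t=1s: ALLOW
  req#5 t=1s: ALLOW
  req#6 t=1s: ALLOW
  req#7 t=1s: ALLOW
  req#8 t=1s: DENY
  req#9 t=1s: DENY
  req#10 t=1s: DENY

Answer: AAAAAAADDD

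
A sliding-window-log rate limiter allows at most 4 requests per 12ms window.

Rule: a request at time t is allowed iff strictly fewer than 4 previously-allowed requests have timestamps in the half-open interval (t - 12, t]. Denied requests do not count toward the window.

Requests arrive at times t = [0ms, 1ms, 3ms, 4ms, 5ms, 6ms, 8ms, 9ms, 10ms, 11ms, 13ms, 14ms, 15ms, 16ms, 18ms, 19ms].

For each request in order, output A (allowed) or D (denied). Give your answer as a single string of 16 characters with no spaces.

Answer: AAAADDDDDDAAAADD

Derivation:
Tracking allowed requests in the window:
  req#1 t=0ms: ALLOW
  req#2 t=1ms: ALLOW
  req#3 t=3ms: ALLOW
  req#4 t=4ms: ALLOW
  req#5 t=5ms: DENY
  req#6 t=6ms: DENY
  req#7 t=8ms: DENY
  req#8 t=9ms: DENY
  req#9 t=10ms: DENY
  req#10 t=11ms: DENY
  req#11 t=13ms: ALLOW
  req#12 t=14ms: ALLOW
  req#13 t=15ms: ALLOW
  req#14 t=16ms: ALLOW
  req#15 t=18ms: DENY
  req#16 t=19ms: DENY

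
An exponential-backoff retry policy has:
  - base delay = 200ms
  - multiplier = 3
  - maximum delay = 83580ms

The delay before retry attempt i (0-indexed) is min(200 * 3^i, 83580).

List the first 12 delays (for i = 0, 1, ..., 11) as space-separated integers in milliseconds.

Computing each delay:
  i=0: min(200*3^0, 83580) = 200
  i=1: min(200*3^1, 83580) = 600
  i=2: min(200*3^2, 83580) = 1800
  i=3: min(200*3^3, 83580) = 5400
  i=4: min(200*3^4, 83580) = 16200
  i=5: min(200*3^5, 83580) = 48600
  i=6: min(200*3^6, 83580) = 83580
  i=7: min(200*3^7, 83580) = 83580
  i=8: min(200*3^8, 83580) = 83580
  i=9: min(200*3^9, 83580) = 83580
  i=10: min(200*3^10, 83580) = 83580
  i=11: min(200*3^11, 83580) = 83580

Answer: 200 600 1800 5400 16200 48600 83580 83580 83580 83580 83580 83580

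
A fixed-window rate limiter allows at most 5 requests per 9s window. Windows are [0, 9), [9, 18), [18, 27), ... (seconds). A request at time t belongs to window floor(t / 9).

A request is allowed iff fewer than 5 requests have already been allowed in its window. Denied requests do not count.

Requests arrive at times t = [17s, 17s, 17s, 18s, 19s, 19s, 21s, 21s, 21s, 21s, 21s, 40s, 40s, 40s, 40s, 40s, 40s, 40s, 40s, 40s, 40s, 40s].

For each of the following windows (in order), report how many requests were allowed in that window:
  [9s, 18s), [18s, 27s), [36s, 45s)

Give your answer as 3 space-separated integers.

Processing requests:
  req#1 t=17s (window 1): ALLOW
  req#2 t=17s (window 1): ALLOW
  req#3 t=17s (window 1): ALLOW
  req#4 t=18s (window 2): ALLOW
  req#5 t=19s (window 2): ALLOW
  req#6 t=19s (window 2): ALLOW
  req#7 t=21s (window 2): ALLOW
  req#8 t=21s (window 2): ALLOW
  req#9 t=21s (window 2): DENY
  req#10 t=21s (window 2): DENY
  req#11 t=21s (window 2): DENY
  req#12 t=40s (window 4): ALLOW
  req#13 t=40s (window 4): ALLOW
  req#14 t=40s (window 4): ALLOW
  req#15 t=40s (window 4): ALLOW
  req#16 t=40s (window 4): ALLOW
  req#17 t=40s (window 4): DENY
  req#18 t=40s (window 4): DENY
  req#19 t=40s (window 4): DENY
  req#20 t=40s (window 4): DENY
  req#21 t=40s (window 4): DENY
  req#22 t=40s (window 4): DENY

Allowed counts by window: 3 5 5

Answer: 3 5 5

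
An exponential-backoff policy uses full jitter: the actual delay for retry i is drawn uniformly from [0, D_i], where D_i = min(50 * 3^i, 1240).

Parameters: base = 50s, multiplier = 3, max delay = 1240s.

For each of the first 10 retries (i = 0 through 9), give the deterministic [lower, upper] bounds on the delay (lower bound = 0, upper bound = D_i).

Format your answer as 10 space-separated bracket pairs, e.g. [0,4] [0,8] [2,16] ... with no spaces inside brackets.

Answer: [0,50] [0,150] [0,450] [0,1240] [0,1240] [0,1240] [0,1240] [0,1240] [0,1240] [0,1240]

Derivation:
Computing bounds per retry:
  i=0: D_i=min(50*3^0,1240)=50, bounds=[0,50]
  i=1: D_i=min(50*3^1,1240)=150, bounds=[0,150]
  i=2: D_i=min(50*3^2,1240)=450, bounds=[0,450]
  i=3: D_i=min(50*3^3,1240)=1240, bounds=[0,1240]
  i=4: D_i=min(50*3^4,1240)=1240, bounds=[0,1240]
  i=5: D_i=min(50*3^5,1240)=1240, bounds=[0,1240]
  i=6: D_i=min(50*3^6,1240)=1240, bounds=[0,1240]
  i=7: D_i=min(50*3^7,1240)=1240, bounds=[0,1240]
  i=8: D_i=min(50*3^8,1240)=1240, bounds=[0,1240]
  i=9: D_i=min(50*3^9,1240)=1240, bounds=[0,1240]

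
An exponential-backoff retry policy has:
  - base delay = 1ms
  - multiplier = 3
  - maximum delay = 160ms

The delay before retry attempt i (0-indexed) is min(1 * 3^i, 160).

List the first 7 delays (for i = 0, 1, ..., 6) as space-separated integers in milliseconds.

Answer: 1 3 9 27 81 160 160

Derivation:
Computing each delay:
  i=0: min(1*3^0, 160) = 1
  i=1: min(1*3^1, 160) = 3
  i=2: min(1*3^2, 160) = 9
  i=3: min(1*3^3, 160) = 27
  i=4: min(1*3^4, 160) = 81
  i=5: min(1*3^5, 160) = 160
  i=6: min(1*3^6, 160) = 160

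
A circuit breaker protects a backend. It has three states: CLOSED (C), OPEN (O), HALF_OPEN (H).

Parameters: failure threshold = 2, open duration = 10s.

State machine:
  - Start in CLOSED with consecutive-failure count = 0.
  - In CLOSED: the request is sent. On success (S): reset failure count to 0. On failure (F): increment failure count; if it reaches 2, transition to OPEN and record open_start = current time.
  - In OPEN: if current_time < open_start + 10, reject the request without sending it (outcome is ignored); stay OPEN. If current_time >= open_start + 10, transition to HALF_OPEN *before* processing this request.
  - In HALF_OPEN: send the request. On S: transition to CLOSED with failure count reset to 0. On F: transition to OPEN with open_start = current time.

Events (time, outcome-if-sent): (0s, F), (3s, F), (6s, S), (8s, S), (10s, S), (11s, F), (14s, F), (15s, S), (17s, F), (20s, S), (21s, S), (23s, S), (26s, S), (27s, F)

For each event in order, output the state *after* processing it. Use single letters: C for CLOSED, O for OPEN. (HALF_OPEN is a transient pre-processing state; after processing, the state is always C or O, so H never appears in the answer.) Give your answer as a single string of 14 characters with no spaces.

Answer: COOOOOOOOOOOCC

Derivation:
State after each event:
  event#1 t=0s outcome=F: state=CLOSED
  event#2 t=3s outcome=F: state=OPEN
  event#3 t=6s outcome=S: state=OPEN
  event#4 t=8s outcome=S: state=OPEN
  event#5 t=10s outcome=S: state=OPEN
  event#6 t=11s outcome=F: state=OPEN
  event#7 t=14s outcome=F: state=OPEN
  event#8 t=15s outcome=S: state=OPEN
  event#9 t=17s outcome=F: state=OPEN
  event#10 t=20s outcome=S: state=OPEN
  event#11 t=21s outcome=S: state=OPEN
  event#12 t=23s outcome=S: state=OPEN
  event#13 t=26s outcome=S: state=CLOSED
  event#14 t=27s outcome=F: state=CLOSED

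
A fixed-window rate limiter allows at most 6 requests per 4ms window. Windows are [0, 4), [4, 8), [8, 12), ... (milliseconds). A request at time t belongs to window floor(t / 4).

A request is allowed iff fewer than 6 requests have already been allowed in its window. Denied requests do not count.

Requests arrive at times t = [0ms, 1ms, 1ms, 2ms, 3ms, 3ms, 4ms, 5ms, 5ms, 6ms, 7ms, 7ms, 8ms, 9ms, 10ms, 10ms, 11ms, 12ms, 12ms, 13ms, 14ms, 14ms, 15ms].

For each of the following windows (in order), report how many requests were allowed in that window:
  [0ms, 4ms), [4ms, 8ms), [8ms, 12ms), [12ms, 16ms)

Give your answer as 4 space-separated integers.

Answer: 6 6 5 6

Derivation:
Processing requests:
  req#1 t=0ms (window 0): ALLOW
  req#2 t=1ms (window 0): ALLOW
  req#3 t=1ms (window 0): ALLOW
  req#4 t=2ms (window 0): ALLOW
  req#5 t=3ms (window 0): ALLOW
  req#6 t=3ms (window 0): ALLOW
  req#7 t=4ms (window 1): ALLOW
  req#8 t=5ms (window 1): ALLOW
  req#9 t=5ms (window 1): ALLOW
  req#10 t=6ms (window 1): ALLOW
  req#11 t=7ms (window 1): ALLOW
  req#12 t=7ms (window 1): ALLOW
  req#13 t=8ms (window 2): ALLOW
  req#14 t=9ms (window 2): ALLOW
  req#15 t=10ms (window 2): ALLOW
  req#16 t=10ms (window 2): ALLOW
  req#17 t=11ms (window 2): ALLOW
  req#18 t=12ms (window 3): ALLOW
  req#19 t=12ms (window 3): ALLOW
  req#20 t=13ms (window 3): ALLOW
  req#21 t=14ms (window 3): ALLOW
  req#22 t=14ms (window 3): ALLOW
  req#23 t=15ms (window 3): ALLOW

Allowed counts by window: 6 6 5 6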